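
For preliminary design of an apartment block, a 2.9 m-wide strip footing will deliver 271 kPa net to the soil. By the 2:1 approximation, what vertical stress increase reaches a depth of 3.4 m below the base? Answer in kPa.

Δσ_z ≈ 125 kPa

By the 2:1 method the load spreads at 1 horizontal : 2 vertical, so at depth z the loaded area has grown by z in each plan dimension:
Δσ = qB/(B+z) = 271×2.9/(2.9+3.4) = 124.75 kPa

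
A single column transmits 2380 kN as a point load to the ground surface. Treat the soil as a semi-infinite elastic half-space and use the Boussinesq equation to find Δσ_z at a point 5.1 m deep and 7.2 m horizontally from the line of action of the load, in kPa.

Δσ_z ≈ 2.82 kPa

Boussinesq vertical stress below a point load on an elastic half-space:
Δσ_z = 3P/(2πz²) · [1 + (r/z)²]^(−5/2)
r/z = 7.2/5.1 = 1.4118; [1+(r/z)²]^(−5/2) = 0.064521.
Δσ_z = 3×2380/(2π×5.1²) × 0.064521 = 43.69 × 0.064521 = 2.819 kPa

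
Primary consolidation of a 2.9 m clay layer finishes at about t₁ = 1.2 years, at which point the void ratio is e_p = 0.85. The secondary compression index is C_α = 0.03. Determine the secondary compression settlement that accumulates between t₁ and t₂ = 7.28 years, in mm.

Secondary compression: S_s = C_α·H/(1+e_p)·log₁₀(t₂/t₁)
S_s = 0.03×2.9/(1+0.85)×log₁₀(7.28/1.2)
    = 0.04703 × 0.783 = 0.03682 m

S_s ≈ 36.8 mm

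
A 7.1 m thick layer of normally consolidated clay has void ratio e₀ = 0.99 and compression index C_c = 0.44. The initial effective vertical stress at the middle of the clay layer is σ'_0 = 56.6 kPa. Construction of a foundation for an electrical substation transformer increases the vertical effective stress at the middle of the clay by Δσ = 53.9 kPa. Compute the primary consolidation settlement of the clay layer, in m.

Final effective stress: σ'_f = σ'_0 + Δσ = 56.6 + 53.9 = 110.5 kPa.
Normally consolidated clay, so the full stress increment lies on the virgin compression line:
S_c = C_c·H/(1+e₀)·log₁₀(σ'_f/σ'_0) = 0.44×7.1/(1+0.99)×log₁₀(110.5/56.6)
    = 1.5698 × 0.29055 = 0.4561 m

S_c ≈ 0.456 m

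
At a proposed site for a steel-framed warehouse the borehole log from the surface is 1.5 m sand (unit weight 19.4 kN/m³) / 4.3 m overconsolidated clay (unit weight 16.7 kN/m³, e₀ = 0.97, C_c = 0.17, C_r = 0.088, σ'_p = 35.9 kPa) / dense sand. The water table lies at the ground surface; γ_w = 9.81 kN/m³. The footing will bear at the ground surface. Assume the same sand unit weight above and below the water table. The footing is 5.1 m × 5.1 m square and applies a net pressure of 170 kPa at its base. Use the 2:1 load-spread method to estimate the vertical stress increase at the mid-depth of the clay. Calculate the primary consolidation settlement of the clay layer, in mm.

S_c ≈ 160 mm

Mid-depth of clay below the ground surface: z = 1.5 + 4.3/2 = 3.65 m.
Total vertical stress at mid-clay: σ_v = 19.4×1.5 + 16.7×2.15 = 65.005 kPa.
Pore pressure: u = 9.81×(3.65 − 0) = 35.806 kPa.
Initial effective stress: σ'_0 = σ_v − u = 65.005 − 35.806 = 29.199 kPa.
Stress increase at mid-clay by the 2:1 spreading method:
Δσ = qBL/((B+z)(L+z)) = 170×5.1×5.1/((5.1+3.65)(5.1+3.65)) = 57.753 kPa
Final effective stress: σ'_f = 29.199 + 57.753 = 86.952 kPa.
σ'_f = 86.952 > σ'_p = 35.9 kPa, so the stress path crosses the preconsolidation pressure — recompression up to σ'_p, then virgin compression beyond:
S_c = H/(1+e₀)·[C_r·log₁₀(σ'_p/σ'_0) + C_c·log₁₀(σ'_f/σ'_p)]
    = 4.3/1.97 × [0.088×log₁₀(35.9/29.199) + 0.17×log₁₀(86.952/35.9)]
    = 2.1827 × [0.0078959 + 0.065311] = 0.1598 m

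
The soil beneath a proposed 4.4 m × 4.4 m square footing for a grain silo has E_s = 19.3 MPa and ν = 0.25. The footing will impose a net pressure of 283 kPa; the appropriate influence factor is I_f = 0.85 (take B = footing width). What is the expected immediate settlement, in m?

Immediate (elastic) settlement: S_e = q·B·(1−ν²)/E_s · I_f.
E_s = 19.3 MPa = 19300 kPa.
S_e = 283 × 4.4 × (1 − 0.25²) / 19300 × 0.85
    = 283 × 4.4 × 0.9375 / 19300 × 0.85
    = 0.05141 m

S_e ≈ 0.0514 m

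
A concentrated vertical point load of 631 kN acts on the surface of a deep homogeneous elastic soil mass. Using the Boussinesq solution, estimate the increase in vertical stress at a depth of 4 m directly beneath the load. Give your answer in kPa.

Boussinesq vertical stress below a point load on an elastic half-space:
Δσ_z = 3P/(2πz²) · [1 + (r/z)²]^(−5/2)
r/z = 0/4 = 0; [1+(r/z)²]^(−5/2) = 1.
Δσ_z = 3×631/(2π×4²) × 1 = 18.83 × 1 = 18.83 kPa

Δσ_z ≈ 18.8 kPa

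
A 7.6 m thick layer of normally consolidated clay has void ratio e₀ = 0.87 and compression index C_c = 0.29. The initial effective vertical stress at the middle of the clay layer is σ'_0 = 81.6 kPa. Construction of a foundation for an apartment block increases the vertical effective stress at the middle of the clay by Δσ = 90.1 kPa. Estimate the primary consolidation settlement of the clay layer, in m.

Final effective stress: σ'_f = σ'_0 + Δσ = 81.6 + 90.1 = 171.7 kPa.
Normally consolidated clay, so the full stress increment lies on the virgin compression line:
S_c = C_c·H/(1+e₀)·log₁₀(σ'_f/σ'_0) = 0.29×7.6/(1+0.87)×log₁₀(171.7/81.6)
    = 1.1786 × 0.32308 = 0.3808 m

S_c ≈ 0.381 m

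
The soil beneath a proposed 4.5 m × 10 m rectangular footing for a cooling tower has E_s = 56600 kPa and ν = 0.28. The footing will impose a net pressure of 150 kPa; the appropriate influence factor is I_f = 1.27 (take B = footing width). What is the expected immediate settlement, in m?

S_e ≈ 0.014 m

Immediate (elastic) settlement: S_e = q·B·(1−ν²)/E_s · I_f.
S_e = 150 × 4.5 × (1 − 0.28²) / 56600 × 1.27
    = 150 × 4.5 × 0.9216 / 56600 × 1.27
    = 0.01396 m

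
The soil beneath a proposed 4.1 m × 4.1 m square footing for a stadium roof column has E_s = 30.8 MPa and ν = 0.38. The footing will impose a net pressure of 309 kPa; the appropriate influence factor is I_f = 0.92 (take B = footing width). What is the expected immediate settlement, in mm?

S_e ≈ 32.4 mm

Immediate (elastic) settlement: S_e = q·B·(1−ν²)/E_s · I_f.
E_s = 30.8 MPa = 30800 kPa.
S_e = 309 × 4.1 × (1 − 0.38²) / 30800 × 0.92
    = 309 × 4.1 × 0.8556 / 30800 × 0.92
    = 0.03238 m = 32.38 mm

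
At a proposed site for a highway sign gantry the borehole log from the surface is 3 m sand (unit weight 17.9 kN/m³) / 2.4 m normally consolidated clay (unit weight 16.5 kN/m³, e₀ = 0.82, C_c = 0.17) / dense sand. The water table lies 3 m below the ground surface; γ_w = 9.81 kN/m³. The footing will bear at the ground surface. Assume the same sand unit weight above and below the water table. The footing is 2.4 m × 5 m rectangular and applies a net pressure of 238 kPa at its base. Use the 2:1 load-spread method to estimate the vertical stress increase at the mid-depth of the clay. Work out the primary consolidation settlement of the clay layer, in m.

Mid-depth of clay below the ground surface: z = 3 + 2.4/2 = 4.2 m.
Total vertical stress at mid-clay: σ_v = 17.9×3 + 16.5×1.2 = 73.5 kPa.
Pore pressure: u = 9.81×(4.2 − 3) = 11.772 kPa.
Initial effective stress: σ'_0 = σ_v − u = 73.5 − 11.772 = 61.728 kPa.
Stress increase at mid-clay by the 2:1 spreading method:
Δσ = qBL/((B+z)(L+z)) = 238×2.4×5/((2.4+4.2)(5+4.2)) = 47.036 kPa
Final effective stress: σ'_f = σ'_0 + Δσ = 61.728 + 47.036 = 108.76 kPa.
Normally consolidated clay, so the full stress increment lies on the virgin compression line:
S_c = C_c·H/(1+e₀)·log₁₀(σ'_f/σ'_0) = 0.17×2.4/(1+0.82)×log₁₀(108.76/61.728)
    = 0.22418 × 0.24599 = 0.05515 m

S_c ≈ 0.0551 m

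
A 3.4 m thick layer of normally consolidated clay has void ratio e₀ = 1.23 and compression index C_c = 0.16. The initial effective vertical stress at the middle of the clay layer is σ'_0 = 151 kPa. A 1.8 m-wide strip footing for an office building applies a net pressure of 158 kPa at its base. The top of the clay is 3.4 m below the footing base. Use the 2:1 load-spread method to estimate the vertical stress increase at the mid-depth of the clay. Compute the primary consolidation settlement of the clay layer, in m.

Mid-depth of clay below the footing base: z = 3.4 + 3.4/2 = 5.1 m.
Stress increase at mid-clay by the 2:1 spreading method:
Δσ = qB/(B+z) = 158×1.8/(1.8+5.1) = 41.217 kPa
Final effective stress: σ'_f = σ'_0 + Δσ = 151 + 41.217 = 192.22 kPa.
Normally consolidated clay, so the full stress increment lies on the virgin compression line:
S_c = C_c·H/(1+e₀)·log₁₀(σ'_f/σ'_0) = 0.16×3.4/(1+1.23)×log₁₀(192.22/151)
    = 0.24395 × 0.10482 = 0.02557 m

S_c ≈ 0.0256 m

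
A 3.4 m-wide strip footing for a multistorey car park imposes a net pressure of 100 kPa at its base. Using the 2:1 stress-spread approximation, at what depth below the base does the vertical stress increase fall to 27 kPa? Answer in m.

z ≈ 9.19 m

2:1 spreading — at depth z the loaded area has grown by z in each plan dimension:
qB/(B+z) = Δσ_z ⇒ z = qB/Δσ_z − B = 100×3.4/27 − 3.4 = 9.193 m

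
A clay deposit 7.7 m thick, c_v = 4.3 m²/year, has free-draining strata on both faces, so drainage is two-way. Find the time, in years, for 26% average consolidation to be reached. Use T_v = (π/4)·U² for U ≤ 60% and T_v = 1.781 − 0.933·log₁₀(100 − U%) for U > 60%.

t ≈ 0.183 years

Drainage path length: H_d = H/2 = 3.85 m (double drainage).
U ≤ 60%: T_v = (π/4)·U² = (π/4)×0.26² = 0.053093.
t = T_v·H_d²/c_v = 0.053093×3.85²/4.3 = 0.183 years.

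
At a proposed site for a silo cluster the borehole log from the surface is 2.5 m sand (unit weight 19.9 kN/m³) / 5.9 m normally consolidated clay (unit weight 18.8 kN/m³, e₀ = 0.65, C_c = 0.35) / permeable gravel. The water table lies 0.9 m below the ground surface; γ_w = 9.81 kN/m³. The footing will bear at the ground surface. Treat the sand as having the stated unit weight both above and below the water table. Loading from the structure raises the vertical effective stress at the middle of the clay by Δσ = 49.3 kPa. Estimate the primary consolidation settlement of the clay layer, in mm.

Mid-depth of clay below the ground surface: z = 2.5 + 5.9/2 = 5.45 m.
Total vertical stress at mid-clay: σ_v = 19.9×2.5 + 18.8×2.95 = 105.21 kPa.
Pore pressure: u = 9.81×(5.45 − 0.9) = 44.636 kPa.
Initial effective stress: σ'_0 = σ_v − u = 105.21 − 44.636 = 60.574 kPa.
Final effective stress: σ'_f = σ'_0 + Δσ = 60.574 + 49.3 = 109.87 kPa.
Normally consolidated clay, so the full stress increment lies on the virgin compression line:
S_c = C_c·H/(1+e₀)·log₁₀(σ'_f/σ'_0) = 0.35×5.9/(1+0.65)×log₁₀(109.87/60.574)
    = 1.2515 × 0.25859 = 0.3236 m

S_c ≈ 324 mm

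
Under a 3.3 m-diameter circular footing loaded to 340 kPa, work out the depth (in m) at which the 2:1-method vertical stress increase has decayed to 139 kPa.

2:1 spreading — at depth z the loaded area has grown by z in each plan dimension:
qD²/(D+z)² = Δσ_z ⇒ z = D(√(q/Δσ_z) − 1) = 3.3×(√(340/139) − 1) = 1.861 m

z ≈ 1.86 m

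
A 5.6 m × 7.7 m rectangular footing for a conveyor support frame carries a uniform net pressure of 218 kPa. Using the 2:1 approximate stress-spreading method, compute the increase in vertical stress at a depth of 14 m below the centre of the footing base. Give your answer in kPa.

By the 2:1 method the load spreads at 1 horizontal : 2 vertical, so at depth z the loaded area has grown by z in each plan dimension:
Δσ = qBL/((B+z)(L+z)) = 218×5.6×7.7/((5.6+14)(7.7+14)) = 22.101 kPa

Δσ_z ≈ 22.1 kPa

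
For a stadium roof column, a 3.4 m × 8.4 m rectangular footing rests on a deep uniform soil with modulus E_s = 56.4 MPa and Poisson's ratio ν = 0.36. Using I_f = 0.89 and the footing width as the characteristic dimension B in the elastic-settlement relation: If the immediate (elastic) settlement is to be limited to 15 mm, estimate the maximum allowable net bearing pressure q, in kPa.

E_s = 56.4 MPa = 56400 kPa.
S_e = q·B·(1−ν²)/E_s · I_f  ⇒  q = S_e·E_s / (B·(1−ν²)·I_f).
q = 0.015 × 56400 / (3.4 × 0.8704 × 0.89) = 321.2 kPa

q ≈ 321 kPa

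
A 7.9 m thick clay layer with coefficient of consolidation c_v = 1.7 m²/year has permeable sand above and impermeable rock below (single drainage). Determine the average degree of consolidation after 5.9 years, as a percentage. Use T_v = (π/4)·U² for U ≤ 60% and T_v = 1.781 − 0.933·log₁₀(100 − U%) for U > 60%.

U ≈ 45.2 %

Drainage path length: H_d = H = 7.9 m (single drainage).
T_v = c_v·t/H_d² = 1.7×5.9/7.9² = 0.16071.
T_v = 0.16071 corresponds to the U ≤ 60% branch:
U = √(4T_v/π) = 0.4524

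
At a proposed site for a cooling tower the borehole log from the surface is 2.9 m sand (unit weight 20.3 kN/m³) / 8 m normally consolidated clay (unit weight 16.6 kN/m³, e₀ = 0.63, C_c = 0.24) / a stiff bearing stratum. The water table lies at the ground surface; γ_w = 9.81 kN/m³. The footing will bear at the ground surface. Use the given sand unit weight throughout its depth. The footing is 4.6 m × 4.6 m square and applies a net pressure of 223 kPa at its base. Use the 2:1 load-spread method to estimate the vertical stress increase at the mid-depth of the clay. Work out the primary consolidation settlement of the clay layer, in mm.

S_c ≈ 247 mm

Mid-depth of clay below the ground surface: z = 2.9 + 8/2 = 6.9 m.
Total vertical stress at mid-clay: σ_v = 20.3×2.9 + 16.6×4 = 125.27 kPa.
Pore pressure: u = 9.81×(6.9 − 0) = 67.689 kPa.
Initial effective stress: σ'_0 = σ_v − u = 125.27 − 67.689 = 57.581 kPa.
Stress increase at mid-clay by the 2:1 spreading method:
Δσ = qBL/((B+z)(L+z)) = 223×4.6×4.6/((4.6+6.9)(4.6+6.9)) = 35.68 kPa
Final effective stress: σ'_f = σ'_0 + Δσ = 57.581 + 35.68 = 93.261 kPa.
Normally consolidated clay, so the full stress increment lies on the virgin compression line:
S_c = C_c·H/(1+e₀)·log₁₀(σ'_f/σ'_0) = 0.24×8/(1+0.63)×log₁₀(93.261/57.581)
    = 1.1779 × 0.20942 = 0.2467 m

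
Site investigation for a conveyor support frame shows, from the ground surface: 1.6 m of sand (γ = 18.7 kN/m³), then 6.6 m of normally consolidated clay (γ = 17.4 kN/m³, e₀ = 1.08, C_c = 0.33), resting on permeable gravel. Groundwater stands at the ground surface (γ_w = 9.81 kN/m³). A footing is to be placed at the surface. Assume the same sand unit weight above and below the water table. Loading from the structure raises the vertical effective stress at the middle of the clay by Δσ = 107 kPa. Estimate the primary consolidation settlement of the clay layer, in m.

S_c ≈ 0.598 m

Mid-depth of clay below the ground surface: z = 1.6 + 6.6/2 = 4.9 m.
Total vertical stress at mid-clay: σ_v = 18.7×1.6 + 17.4×3.3 = 87.34 kPa.
Pore pressure: u = 9.81×(4.9 − 0) = 48.069 kPa.
Initial effective stress: σ'_0 = σ_v − u = 87.34 − 48.069 = 39.271 kPa.
Final effective stress: σ'_f = σ'_0 + Δσ = 39.271 + 107 = 146.27 kPa.
Normally consolidated clay, so the full stress increment lies on the virgin compression line:
S_c = C_c·H/(1+e₀)·log₁₀(σ'_f/σ'_0) = 0.33×6.6/(1+1.08)×log₁₀(146.27/39.271)
    = 1.0471 × 0.57108 = 0.598 m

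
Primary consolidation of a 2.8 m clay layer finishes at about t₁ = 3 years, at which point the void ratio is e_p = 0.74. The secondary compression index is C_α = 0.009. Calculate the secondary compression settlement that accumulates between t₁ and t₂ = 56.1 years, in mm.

Secondary compression: S_s = C_α·H/(1+e_p)·log₁₀(t₂/t₁)
S_s = 0.009×2.8/(1+0.74)×log₁₀(56.1/3)
    = 0.01448 × 1.272 = 0.01842 m

S_s ≈ 18.4 mm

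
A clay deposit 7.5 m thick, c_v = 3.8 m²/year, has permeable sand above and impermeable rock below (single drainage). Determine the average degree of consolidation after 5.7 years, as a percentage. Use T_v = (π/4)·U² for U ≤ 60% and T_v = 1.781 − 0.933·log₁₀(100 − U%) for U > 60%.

Drainage path length: H_d = H = 7.5 m (single drainage).
T_v = c_v·t/H_d² = 3.8×5.7/7.5² = 0.38507.
T_v = 0.38507 corresponds to the U > 60% branch:
U = 1 − 10^((1.781 − T_v)/0.933)/100 = 0.6865

U ≈ 68.7 %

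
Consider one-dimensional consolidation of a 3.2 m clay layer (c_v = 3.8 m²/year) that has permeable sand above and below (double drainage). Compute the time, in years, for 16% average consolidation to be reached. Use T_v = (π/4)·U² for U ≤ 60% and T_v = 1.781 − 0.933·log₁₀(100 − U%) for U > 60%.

Drainage path length: H_d = H/2 = 1.6 m (double drainage).
U ≤ 60%: T_v = (π/4)·U² = (π/4)×0.16² = 0.020106.
t = T_v·H_d²/c_v = 0.020106×1.6²/3.8 = 0.01355 years.

t ≈ 0.0135 years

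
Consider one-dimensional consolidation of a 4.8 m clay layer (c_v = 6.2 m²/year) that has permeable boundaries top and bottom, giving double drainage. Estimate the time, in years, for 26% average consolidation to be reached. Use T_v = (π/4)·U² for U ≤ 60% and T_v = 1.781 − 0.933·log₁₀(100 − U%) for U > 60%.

Drainage path length: H_d = H/2 = 2.4 m (double drainage).
U ≤ 60%: T_v = (π/4)·U² = (π/4)×0.26² = 0.053093.
t = T_v·H_d²/c_v = 0.053093×2.4²/6.2 = 0.04933 years.

t ≈ 0.0493 years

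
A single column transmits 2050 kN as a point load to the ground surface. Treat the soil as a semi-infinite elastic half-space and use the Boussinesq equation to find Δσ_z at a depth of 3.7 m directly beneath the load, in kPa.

Δσ_z ≈ 71.5 kPa

Boussinesq vertical stress below a point load on an elastic half-space:
Δσ_z = 3P/(2πz²) · [1 + (r/z)²]^(−5/2)
r/z = 0/3.7 = 0; [1+(r/z)²]^(−5/2) = 1.
Δσ_z = 3×2050/(2π×3.7²) × 1 = 71.498 × 1 = 71.5 kPa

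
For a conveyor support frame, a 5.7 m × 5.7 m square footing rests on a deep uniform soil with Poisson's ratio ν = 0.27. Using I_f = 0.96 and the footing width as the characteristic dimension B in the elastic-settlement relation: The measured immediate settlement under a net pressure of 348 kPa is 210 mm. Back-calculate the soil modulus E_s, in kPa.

E_s ≈ 8410 kPa

S_e = q·B·(1−ν²)/E_s · I_f  ⇒  E_s = q·B·(1−ν²)·I_f / S_e.
E_s = 348 × 5.7 × 0.9271 × 0.96 / 0.21 = 8407 kPa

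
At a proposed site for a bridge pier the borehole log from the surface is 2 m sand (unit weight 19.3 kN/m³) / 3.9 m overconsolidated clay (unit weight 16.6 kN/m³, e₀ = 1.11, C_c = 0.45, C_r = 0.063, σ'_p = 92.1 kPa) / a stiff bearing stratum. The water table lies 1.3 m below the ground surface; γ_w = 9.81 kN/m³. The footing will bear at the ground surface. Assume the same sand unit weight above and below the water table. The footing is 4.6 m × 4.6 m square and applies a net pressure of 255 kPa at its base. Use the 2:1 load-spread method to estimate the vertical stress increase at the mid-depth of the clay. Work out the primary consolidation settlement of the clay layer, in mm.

S_c ≈ 128 mm

Mid-depth of clay below the ground surface: z = 2 + 3.9/2 = 3.95 m.
Total vertical stress at mid-clay: σ_v = 19.3×2 + 16.6×1.95 = 70.97 kPa.
Pore pressure: u = 9.81×(3.95 − 1.3) = 25.997 kPa.
Initial effective stress: σ'_0 = σ_v − u = 70.97 − 25.997 = 44.973 kPa.
Stress increase at mid-clay by the 2:1 spreading method:
Δσ = qBL/((B+z)(L+z)) = 255×4.6×4.6/((4.6+3.95)(4.6+3.95)) = 73.811 kPa
Final effective stress: σ'_f = 44.973 + 73.811 = 118.78 kPa.
σ'_f = 118.78 > σ'_p = 92.1 kPa, so the stress path crosses the preconsolidation pressure — recompression up to σ'_p, then virgin compression beyond:
S_c = H/(1+e₀)·[C_r·log₁₀(σ'_p/σ'_0) + C_c·log₁₀(σ'_f/σ'_p)]
    = 3.9/2.11 × [0.063×log₁₀(92.1/44.973) + 0.45×log₁₀(118.78/92.1)]
    = 1.8483 × [0.019612 + 0.049718] = 0.1281 m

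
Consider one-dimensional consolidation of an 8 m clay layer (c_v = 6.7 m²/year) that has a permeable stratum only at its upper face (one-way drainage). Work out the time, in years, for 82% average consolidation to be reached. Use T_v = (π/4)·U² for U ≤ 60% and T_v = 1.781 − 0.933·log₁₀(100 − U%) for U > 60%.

t ≈ 5.83 years

Drainage path length: H_d = H = 8 m (single drainage).
U > 60%: T_v = 1.781 − 0.933·log₁₀(100 − 82) = 0.60983.
t = T_v·H_d²/c_v = 0.60983×8²/6.7 = 5.825 years.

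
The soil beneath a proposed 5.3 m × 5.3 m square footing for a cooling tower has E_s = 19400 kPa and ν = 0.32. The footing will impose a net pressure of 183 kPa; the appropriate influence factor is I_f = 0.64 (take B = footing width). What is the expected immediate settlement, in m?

S_e ≈ 0.0287 m

Immediate (elastic) settlement: S_e = q·B·(1−ν²)/E_s · I_f.
S_e = 183 × 5.3 × (1 − 0.32²) / 19400 × 0.64
    = 183 × 5.3 × 0.8976 / 19400 × 0.64
    = 0.02872 m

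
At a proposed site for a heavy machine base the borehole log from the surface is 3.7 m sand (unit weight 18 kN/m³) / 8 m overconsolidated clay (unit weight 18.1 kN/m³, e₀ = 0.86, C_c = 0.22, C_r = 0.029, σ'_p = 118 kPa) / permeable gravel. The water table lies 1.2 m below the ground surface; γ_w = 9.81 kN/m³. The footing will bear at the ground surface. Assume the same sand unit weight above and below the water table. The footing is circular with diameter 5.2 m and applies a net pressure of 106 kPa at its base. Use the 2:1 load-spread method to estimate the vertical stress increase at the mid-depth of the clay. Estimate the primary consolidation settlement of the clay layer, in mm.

Mid-depth of clay below the ground surface: z = 3.7 + 8/2 = 7.7 m.
Total vertical stress at mid-clay: σ_v = 18×3.7 + 18.1×4 = 139 kPa.
Pore pressure: u = 9.81×(7.7 − 1.2) = 63.765 kPa.
Initial effective stress: σ'_0 = σ_v − u = 139 − 63.765 = 75.235 kPa.
Stress increase at mid-clay by the 2:1 spreading method:
Δσ ≈ qD²/(D+z)² = 106×5.2²/(5.2+7.7)² = 17.224 kPa
Final effective stress: σ'_f = 75.235 + 17.224 = 92.459 kPa.
σ'_f = 92.459 ≤ σ'_p = 118 kPa, so the clay remains overconsolidated and only the recompression index applies:
S_c = C_r·H/(1+e₀)·log₁₀(σ'_f/σ'_0) = 0.029×8/1.86×log₁₀(92.459/75.235)
    = 0.12473 × 0.089529 = 0.01117 m

S_c ≈ 11.2 mm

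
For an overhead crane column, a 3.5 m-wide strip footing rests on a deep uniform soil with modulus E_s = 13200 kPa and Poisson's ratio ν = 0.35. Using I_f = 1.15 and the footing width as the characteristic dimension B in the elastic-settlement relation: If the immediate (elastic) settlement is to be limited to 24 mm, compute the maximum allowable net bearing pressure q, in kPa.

q ≈ 89.7 kPa

S_e = q·B·(1−ν²)/E_s · I_f  ⇒  q = S_e·E_s / (B·(1−ν²)·I_f).
q = 0.024 × 13200 / (3.5 × 0.8775 × 1.15) = 89.7 kPa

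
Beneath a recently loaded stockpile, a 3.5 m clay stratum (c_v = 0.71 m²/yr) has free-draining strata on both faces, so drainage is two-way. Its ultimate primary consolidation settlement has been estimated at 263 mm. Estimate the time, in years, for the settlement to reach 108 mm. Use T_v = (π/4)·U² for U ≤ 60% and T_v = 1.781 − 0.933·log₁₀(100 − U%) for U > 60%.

t ≈ 0.571 years

Drainage path length: H_d = H/2 = 1.75 m (double drainage).
U = S(t)/S_ult = 108/263 = 0.4106.
U ≤ 60%: T_v = (π/4)·U² = (π/4)×0.41065² = 0.13244.
t = T_v·H_d²/c_v = 0.13244×1.75²/0.71 = 0.5713 years.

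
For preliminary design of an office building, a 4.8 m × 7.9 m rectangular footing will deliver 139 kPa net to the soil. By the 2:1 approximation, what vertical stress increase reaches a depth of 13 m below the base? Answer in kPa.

Δσ_z ≈ 14.2 kPa

By the 2:1 method the load spreads at 1 horizontal : 2 vertical, so at depth z the loaded area has grown by z in each plan dimension:
Δσ = qBL/((B+z)(L+z)) = 139×4.8×7.9/((4.8+13)(7.9+13)) = 14.168 kPa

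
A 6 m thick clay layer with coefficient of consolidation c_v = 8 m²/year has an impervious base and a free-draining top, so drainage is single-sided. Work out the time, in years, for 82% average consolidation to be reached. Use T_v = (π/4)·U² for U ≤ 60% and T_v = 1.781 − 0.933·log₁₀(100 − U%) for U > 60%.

t ≈ 2.74 years

Drainage path length: H_d = H = 6 m (single drainage).
U > 60%: T_v = 1.781 − 0.933·log₁₀(100 − 82) = 0.60983.
t = T_v·H_d²/c_v = 0.60983×6²/8 = 2.744 years.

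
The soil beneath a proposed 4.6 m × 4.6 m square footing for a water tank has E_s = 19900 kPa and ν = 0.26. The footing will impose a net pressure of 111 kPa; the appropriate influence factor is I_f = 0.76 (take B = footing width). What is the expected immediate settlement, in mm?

Immediate (elastic) settlement: S_e = q·B·(1−ν²)/E_s · I_f.
S_e = 111 × 4.6 × (1 − 0.26²) / 19900 × 0.76
    = 111 × 4.6 × 0.9324 / 19900 × 0.76
    = 0.01818 m = 18.18 mm

S_e ≈ 18.2 mm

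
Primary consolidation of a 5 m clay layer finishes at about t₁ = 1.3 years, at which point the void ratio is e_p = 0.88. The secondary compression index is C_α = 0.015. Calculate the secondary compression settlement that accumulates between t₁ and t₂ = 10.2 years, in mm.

Secondary compression: S_s = C_α·H/(1+e_p)·log₁₀(t₂/t₁)
S_s = 0.015×5/(1+0.88)×log₁₀(10.2/1.3)
    = 0.03989 × 0.8947 = 0.03569 m

S_s ≈ 35.7 mm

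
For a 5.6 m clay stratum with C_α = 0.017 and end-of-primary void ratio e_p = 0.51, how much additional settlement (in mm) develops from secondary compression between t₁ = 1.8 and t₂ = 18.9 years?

Secondary compression: S_s = C_α·H/(1+e_p)·log₁₀(t₂/t₁)
S_s = 0.017×5.6/(1+0.51)×log₁₀(18.9/1.8)
    = 0.06305 × 1.021 = 0.06438 m

S_s ≈ 64.4 mm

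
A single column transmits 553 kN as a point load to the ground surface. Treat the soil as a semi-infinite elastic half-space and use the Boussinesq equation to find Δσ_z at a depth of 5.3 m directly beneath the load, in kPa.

Δσ_z ≈ 9.4 kPa

Boussinesq vertical stress below a point load on an elastic half-space:
Δσ_z = 3P/(2πz²) · [1 + (r/z)²]^(−5/2)
r/z = 0/5.3 = 0; [1+(r/z)²]^(−5/2) = 1.
Δσ_z = 3×553/(2π×5.3²) × 1 = 9.3997 × 1 = 9.4 kPa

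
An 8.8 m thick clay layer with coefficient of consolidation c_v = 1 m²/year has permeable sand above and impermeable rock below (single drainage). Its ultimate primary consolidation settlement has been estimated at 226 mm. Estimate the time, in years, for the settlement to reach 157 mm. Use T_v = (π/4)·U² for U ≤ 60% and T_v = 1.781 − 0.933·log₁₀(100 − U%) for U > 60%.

Drainage path length: H_d = H = 8.8 m (single drainage).
U = S(t)/S_ult = 157/226 = 0.6947.
U > 60%: T_v = 1.781 − 0.933·log₁₀(100 − 69.469) = 0.39574.
t = T_v·H_d²/c_v = 0.39574×8.8²/1 = 30.65 years.

t ≈ 30.6 years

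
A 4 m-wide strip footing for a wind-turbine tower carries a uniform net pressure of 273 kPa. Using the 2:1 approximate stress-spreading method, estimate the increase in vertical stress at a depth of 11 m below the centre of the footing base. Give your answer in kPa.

Δσ_z ≈ 72.8 kPa

By the 2:1 method the load spreads at 1 horizontal : 2 vertical, so at depth z the loaded area has grown by z in each plan dimension:
Δσ = qB/(B+z) = 273×4/(4+11) = 72.8 kPa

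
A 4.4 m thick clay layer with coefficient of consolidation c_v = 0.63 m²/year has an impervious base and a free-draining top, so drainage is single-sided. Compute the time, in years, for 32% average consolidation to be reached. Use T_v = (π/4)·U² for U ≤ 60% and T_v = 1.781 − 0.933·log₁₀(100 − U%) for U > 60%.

Drainage path length: H_d = H = 4.4 m (single drainage).
U ≤ 60%: T_v = (π/4)·U² = (π/4)×0.32² = 0.080425.
t = T_v·H_d²/c_v = 0.080425×4.4²/0.63 = 2.471 years.

t ≈ 2.47 years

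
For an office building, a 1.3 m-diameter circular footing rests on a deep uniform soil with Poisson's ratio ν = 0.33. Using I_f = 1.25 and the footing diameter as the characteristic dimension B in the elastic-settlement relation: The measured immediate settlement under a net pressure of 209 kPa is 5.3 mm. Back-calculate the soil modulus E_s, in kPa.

S_e = q·B·(1−ν²)/E_s · I_f  ⇒  E_s = q·B·(1−ν²)·I_f / S_e.
E_s = 209 × 1.3 × 0.8911 × 1.25 / 0.0053 = 57100 kPa

E_s ≈ 57100 kPa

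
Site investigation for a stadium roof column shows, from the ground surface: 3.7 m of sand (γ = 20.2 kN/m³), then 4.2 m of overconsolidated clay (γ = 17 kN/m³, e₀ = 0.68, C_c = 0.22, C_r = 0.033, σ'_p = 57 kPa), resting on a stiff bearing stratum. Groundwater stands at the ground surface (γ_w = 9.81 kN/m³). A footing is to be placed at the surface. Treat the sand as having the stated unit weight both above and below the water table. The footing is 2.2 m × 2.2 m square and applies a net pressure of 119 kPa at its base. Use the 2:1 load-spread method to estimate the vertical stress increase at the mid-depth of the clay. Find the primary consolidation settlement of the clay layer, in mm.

S_c ≈ 24.4 mm

Mid-depth of clay below the ground surface: z = 3.7 + 4.2/2 = 5.8 m.
Total vertical stress at mid-clay: σ_v = 20.2×3.7 + 17×2.1 = 110.44 kPa.
Pore pressure: u = 9.81×(5.8 − 0) = 56.898 kPa.
Initial effective stress: σ'_0 = σ_v − u = 110.44 − 56.898 = 53.542 kPa.
Stress increase at mid-clay by the 2:1 spreading method:
Δσ = qBL/((B+z)(L+z)) = 119×2.2×2.2/((2.2+5.8)(2.2+5.8)) = 8.9994 kPa
Final effective stress: σ'_f = 53.542 + 8.9994 = 62.541 kPa.
σ'_f = 62.541 > σ'_p = 57 kPa, so the stress path crosses the preconsolidation pressure — recompression up to σ'_p, then virgin compression beyond:
S_c = H/(1+e₀)·[C_r·log₁₀(σ'_p/σ'_0) + C_c·log₁₀(σ'_f/σ'_p)]
    = 4.2/1.68 × [0.033×log₁₀(57/53.542) + 0.22×log₁₀(62.541/57)]
    = 2.5 × [0.00089695 + 0.0088638] = 0.0244 m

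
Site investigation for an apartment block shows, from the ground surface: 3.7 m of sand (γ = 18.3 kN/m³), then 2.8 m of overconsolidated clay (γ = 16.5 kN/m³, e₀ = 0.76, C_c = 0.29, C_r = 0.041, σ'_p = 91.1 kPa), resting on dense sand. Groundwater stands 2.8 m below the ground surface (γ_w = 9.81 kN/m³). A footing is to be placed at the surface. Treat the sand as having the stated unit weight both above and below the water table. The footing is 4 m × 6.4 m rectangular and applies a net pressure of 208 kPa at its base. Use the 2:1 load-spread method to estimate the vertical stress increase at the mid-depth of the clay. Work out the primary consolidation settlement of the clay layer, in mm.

S_c ≈ 61.9 mm

Mid-depth of clay below the ground surface: z = 3.7 + 2.8/2 = 5.1 m.
Total vertical stress at mid-clay: σ_v = 18.3×3.7 + 16.5×1.4 = 90.81 kPa.
Pore pressure: u = 9.81×(5.1 − 2.8) = 22.563 kPa.
Initial effective stress: σ'_0 = σ_v − u = 90.81 − 22.563 = 68.247 kPa.
Stress increase at mid-clay by the 2:1 spreading method:
Δσ = qBL/((B+z)(L+z)) = 208×4×6.4/((4+5.1)(6.4+5.1)) = 50.882 kPa
Final effective stress: σ'_f = 68.247 + 50.882 = 119.13 kPa.
σ'_f = 119.13 > σ'_p = 91.1 kPa, so the stress path crosses the preconsolidation pressure — recompression up to σ'_p, then virgin compression beyond:
S_c = H/(1+e₀)·[C_r·log₁₀(σ'_p/σ'_0) + C_c·log₁₀(σ'_f/σ'_p)]
    = 2.8/1.76 × [0.041×log₁₀(91.1/68.247) + 0.29×log₁₀(119.13/91.1)]
    = 1.5909 × [0.0051428 + 0.033786] = 0.06193 m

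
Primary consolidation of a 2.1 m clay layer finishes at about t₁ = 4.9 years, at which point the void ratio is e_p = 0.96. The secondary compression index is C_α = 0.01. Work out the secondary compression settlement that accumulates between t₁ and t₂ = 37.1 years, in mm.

Secondary compression: S_s = C_α·H/(1+e_p)·log₁₀(t₂/t₁)
S_s = 0.01×2.1/(1+0.96)×log₁₀(37.1/4.9)
    = 0.01071 × 0.8792 = 0.00942 m

S_s ≈ 9.42 mm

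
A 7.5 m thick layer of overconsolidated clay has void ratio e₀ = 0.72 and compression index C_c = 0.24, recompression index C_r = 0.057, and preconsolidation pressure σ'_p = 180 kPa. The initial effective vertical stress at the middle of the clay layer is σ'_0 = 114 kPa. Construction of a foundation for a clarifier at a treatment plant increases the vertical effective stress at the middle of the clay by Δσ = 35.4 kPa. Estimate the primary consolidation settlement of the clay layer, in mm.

S_c ≈ 29.2 mm

Final effective stress: σ'_f = 114 + 35.4 = 149.4 kPa.
σ'_f = 149.4 ≤ σ'_p = 180 kPa, so the clay remains overconsolidated and only the recompression index applies:
S_c = C_r·H/(1+e₀)·log₁₀(σ'_f/σ'_0) = 0.057×7.5/1.72×log₁₀(149.4/114)
    = 0.24855 × 0.11745 = 0.02919 m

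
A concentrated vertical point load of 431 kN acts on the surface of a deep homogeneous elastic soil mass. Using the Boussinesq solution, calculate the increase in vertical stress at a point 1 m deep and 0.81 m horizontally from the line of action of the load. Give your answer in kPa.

Δσ_z ≈ 58.3 kPa

Boussinesq vertical stress below a point load on an elastic half-space:
Δσ_z = 3P/(2πz²) · [1 + (r/z)²]^(−5/2)
r/z = 0.81/1 = 0.81; [1+(r/z)²]^(−5/2) = 0.28332.
Δσ_z = 3×431/(2π×1²) × 0.28332 = 205.79 × 0.28332 = 58.3 kPa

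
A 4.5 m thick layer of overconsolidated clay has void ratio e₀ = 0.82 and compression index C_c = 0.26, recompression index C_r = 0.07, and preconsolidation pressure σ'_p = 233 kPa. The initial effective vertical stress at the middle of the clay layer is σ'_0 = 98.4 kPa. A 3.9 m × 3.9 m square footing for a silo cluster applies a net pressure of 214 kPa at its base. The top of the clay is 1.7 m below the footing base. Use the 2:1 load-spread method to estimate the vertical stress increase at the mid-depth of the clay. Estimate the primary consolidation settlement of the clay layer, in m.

S_c ≈ 0.0323 m

Mid-depth of clay below the footing base: z = 1.7 + 4.5/2 = 3.95 m.
Stress increase at mid-clay by the 2:1 spreading method:
Δσ = qBL/((B+z)(L+z)) = 214×3.9×3.9/((3.9+3.95)(3.9+3.95)) = 52.821 kPa
Final effective stress: σ'_f = 98.4 + 52.821 = 151.22 kPa.
σ'_f = 151.22 ≤ σ'_p = 233 kPa, so the clay remains overconsolidated and only the recompression index applies:
S_c = C_r·H/(1+e₀)·log₁₀(σ'_f/σ'_0) = 0.07×4.5/1.82×log₁₀(151.22/98.4)
    = 0.17308 × 0.18661 = 0.0323 m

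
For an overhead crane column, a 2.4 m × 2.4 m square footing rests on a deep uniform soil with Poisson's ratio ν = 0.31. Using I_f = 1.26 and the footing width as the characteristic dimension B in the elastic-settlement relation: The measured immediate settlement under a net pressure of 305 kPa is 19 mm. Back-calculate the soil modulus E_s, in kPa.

S_e = q·B·(1−ν²)/E_s · I_f  ⇒  E_s = q·B·(1−ν²)·I_f / S_e.
E_s = 305 × 2.4 × 0.9039 × 1.26 / 0.019 = 43880 kPa

E_s ≈ 43900 kPa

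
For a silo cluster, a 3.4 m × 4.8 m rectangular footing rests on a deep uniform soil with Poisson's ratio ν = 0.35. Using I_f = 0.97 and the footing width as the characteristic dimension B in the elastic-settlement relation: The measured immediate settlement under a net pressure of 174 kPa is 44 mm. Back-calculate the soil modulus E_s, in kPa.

E_s ≈ 11400 kPa

S_e = q·B·(1−ν²)/E_s · I_f  ⇒  E_s = q·B·(1−ν²)·I_f / S_e.
E_s = 174 × 3.4 × 0.8775 × 0.97 / 0.044 = 11440 kPa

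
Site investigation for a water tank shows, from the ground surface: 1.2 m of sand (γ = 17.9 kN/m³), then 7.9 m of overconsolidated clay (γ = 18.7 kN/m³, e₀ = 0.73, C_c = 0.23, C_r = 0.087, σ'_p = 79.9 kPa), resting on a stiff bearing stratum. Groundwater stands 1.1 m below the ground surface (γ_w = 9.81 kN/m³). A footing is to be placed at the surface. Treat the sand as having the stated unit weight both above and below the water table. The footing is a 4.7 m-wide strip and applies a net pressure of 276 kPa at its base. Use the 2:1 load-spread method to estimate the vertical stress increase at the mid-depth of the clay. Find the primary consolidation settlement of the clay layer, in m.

S_c ≈ 0.451 m

Mid-depth of clay below the ground surface: z = 1.2 + 7.9/2 = 5.15 m.
Total vertical stress at mid-clay: σ_v = 17.9×1.2 + 18.7×3.95 = 95.345 kPa.
Pore pressure: u = 9.81×(5.15 − 1.1) = 39.73 kPa.
Initial effective stress: σ'_0 = σ_v − u = 95.345 − 39.73 = 55.615 kPa.
Stress increase at mid-clay by the 2:1 spreading method:
Δσ = qB/(B+z) = 276×4.7/(4.7+5.15) = 131.7 kPa
Final effective stress: σ'_f = 55.615 + 131.7 = 187.31 kPa.
σ'_f = 187.31 > σ'_p = 79.9 kPa, so the stress path crosses the preconsolidation pressure — recompression up to σ'_p, then virgin compression beyond:
S_c = H/(1+e₀)·[C_r·log₁₀(σ'_p/σ'_0) + C_c·log₁₀(σ'_f/σ'_p)]
    = 7.9/1.73 × [0.087×log₁₀(79.9/55.615) + 0.23×log₁₀(187.31/79.9)]
    = 4.5665 × [0.01369 + 0.085103] = 0.4511 m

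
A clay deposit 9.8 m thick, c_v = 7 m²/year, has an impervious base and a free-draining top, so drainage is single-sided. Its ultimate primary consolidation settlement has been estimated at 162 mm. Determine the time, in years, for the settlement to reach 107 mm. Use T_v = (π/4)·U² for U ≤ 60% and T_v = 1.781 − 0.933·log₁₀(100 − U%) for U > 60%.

t ≈ 4.84 years

Drainage path length: H_d = H = 9.8 m (single drainage).
U = S(t)/S_ult = 107/162 = 0.6605.
U > 60%: T_v = 1.781 − 0.933·log₁₀(100 − 66.049) = 0.35272.
t = T_v·H_d²/c_v = 0.35272×9.8²/7 = 4.839 years.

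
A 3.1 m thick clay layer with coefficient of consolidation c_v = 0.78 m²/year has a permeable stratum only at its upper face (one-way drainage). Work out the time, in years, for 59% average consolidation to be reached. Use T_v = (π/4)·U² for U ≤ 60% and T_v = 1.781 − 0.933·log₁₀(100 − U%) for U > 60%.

t ≈ 3.37 years

Drainage path length: H_d = H = 3.1 m (single drainage).
U ≤ 60%: T_v = (π/4)·U² = (π/4)×0.59² = 0.2734.
t = T_v·H_d²/c_v = 0.2734×3.1²/0.78 = 3.368 years.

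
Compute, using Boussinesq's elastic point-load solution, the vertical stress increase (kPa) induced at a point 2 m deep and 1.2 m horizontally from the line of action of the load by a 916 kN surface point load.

Boussinesq vertical stress below a point load on an elastic half-space:
Δσ_z = 3P/(2πz²) · [1 + (r/z)²]^(−5/2)
r/z = 1.2/2 = 0.6; [1+(r/z)²]^(−5/2) = 0.46361.
Δσ_z = 3×916/(2π×2²) × 0.46361 = 109.34 × 0.46361 = 50.69 kPa

Δσ_z ≈ 50.7 kPa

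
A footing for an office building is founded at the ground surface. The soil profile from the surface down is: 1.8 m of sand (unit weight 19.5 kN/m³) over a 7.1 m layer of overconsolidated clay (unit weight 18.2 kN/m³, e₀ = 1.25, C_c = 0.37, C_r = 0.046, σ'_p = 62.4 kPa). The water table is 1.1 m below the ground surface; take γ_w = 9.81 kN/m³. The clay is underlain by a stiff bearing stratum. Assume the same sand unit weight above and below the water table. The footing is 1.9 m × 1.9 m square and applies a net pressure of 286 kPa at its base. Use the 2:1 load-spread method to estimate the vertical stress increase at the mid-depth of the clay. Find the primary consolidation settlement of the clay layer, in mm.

Mid-depth of clay below the ground surface: z = 1.8 + 7.1/2 = 5.35 m.
Total vertical stress at mid-clay: σ_v = 19.5×1.8 + 18.2×3.55 = 99.71 kPa.
Pore pressure: u = 9.81×(5.35 − 1.1) = 41.693 kPa.
Initial effective stress: σ'_0 = σ_v − u = 99.71 − 41.693 = 58.017 kPa.
Stress increase at mid-clay by the 2:1 spreading method:
Δσ = qBL/((B+z)(L+z)) = 286×1.9×1.9/((1.9+5.35)(1.9+5.35)) = 19.643 kPa
Final effective stress: σ'_f = 58.017 + 19.643 = 77.66 kPa.
σ'_f = 77.66 > σ'_p = 62.4 kPa, so the stress path crosses the preconsolidation pressure — recompression up to σ'_p, then virgin compression beyond:
S_c = H/(1+e₀)·[C_r·log₁₀(σ'_p/σ'_0) + C_c·log₁₀(σ'_f/σ'_p)]
    = 7.1/2.25 × [0.046×log₁₀(62.4/58.017) + 0.37×log₁₀(77.66/62.4)]
    = 3.1556 × [0.0014549 + 0.035155] = 0.1155 m

S_c ≈ 116 mm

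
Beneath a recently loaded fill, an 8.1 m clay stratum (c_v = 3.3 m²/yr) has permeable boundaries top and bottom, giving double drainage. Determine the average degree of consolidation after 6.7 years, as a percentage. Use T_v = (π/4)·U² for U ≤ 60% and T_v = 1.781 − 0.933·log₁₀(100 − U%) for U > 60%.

Drainage path length: H_d = H/2 = 4.05 m (double drainage).
T_v = c_v·t/H_d² = 3.3×6.7/4.05² = 1.348.
T_v = 1.348 corresponds to the U > 60% branch:
U = 1 − 10^((1.781 − T_v)/0.933)/100 = 0.9709

U ≈ 97.1 %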